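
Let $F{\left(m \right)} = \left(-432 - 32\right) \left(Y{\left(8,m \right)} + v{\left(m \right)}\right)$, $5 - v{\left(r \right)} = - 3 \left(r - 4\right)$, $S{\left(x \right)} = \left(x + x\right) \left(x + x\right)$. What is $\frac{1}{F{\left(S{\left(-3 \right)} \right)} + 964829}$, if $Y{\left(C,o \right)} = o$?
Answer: $\frac{1}{901261} \approx 1.1096 \cdot 10^{-6}$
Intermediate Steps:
$S{\left(x \right)} = 4 x^{2}$ ($S{\left(x \right)} = 2 x 2 x = 4 x^{2}$)
$v{\left(r \right)} = -7 + 3 r$ ($v{\left(r \right)} = 5 - - 3 \left(r - 4\right) = 5 - - 3 \left(-4 + r\right) = 5 - \left(12 - 3 r\right) = 5 + \left(-12 + 3 r\right) = -7 + 3 r$)
$F{\left(m \right)} = 3248 - 1856 m$ ($F{\left(m \right)} = \left(-432 - 32\right) \left(m + \left(-7 + 3 m\right)\right) = - 464 \left(-7 + 4 m\right) = 3248 - 1856 m$)
$\frac{1}{F{\left(S{\left(-3 \right)} \right)} + 964829} = \frac{1}{\left(3248 - 1856 \cdot 4 \left(-3\right)^{2}\right) + 964829} = \frac{1}{\left(3248 - 1856 \cdot 4 \cdot 9\right) + 964829} = \frac{1}{\left(3248 - 66816\right) + 964829} = \frac{1}{-63568 + 964829} = \frac{1}{901261}$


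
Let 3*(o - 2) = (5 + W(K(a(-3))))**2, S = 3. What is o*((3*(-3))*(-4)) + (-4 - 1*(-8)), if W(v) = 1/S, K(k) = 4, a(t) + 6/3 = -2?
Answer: 1252/3 ≈ 417.33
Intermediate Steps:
a(t) = -4 (a(t) = -2 - 2 = -4)
W(v) = 1/3
o = 310/27 (o = 2 + (5 + 1/3)**2/3 = 2 + (16/3)**2/3 = 2 + (1/3)*(256/9) = 2 + 256/27 = 310/27 ≈ 11.481)
o*((3*(-3))*(-4)) + (-4 - 1*(-8)) = 310*((3*(-3))*(-4))/27 + (-4 - 1*(-8)) = 310*(-9*(-4))/27 + (-4 + 8) = (310/27)*36 + 4 = 1240/3 + 4 = 1252/3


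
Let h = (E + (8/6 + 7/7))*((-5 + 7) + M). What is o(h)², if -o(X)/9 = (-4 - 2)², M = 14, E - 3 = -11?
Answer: 104976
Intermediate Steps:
E = -8 (E = 3 - 11 = -8)
h = -272/3 (h = (-8 + (8/6 + 7/7))*((-5 + 7) + 14) = (-8 + (8*(⅙) + 7*(⅐)))*(2 + 14) = (-8 + (4/3 + 1))*16 = (-8 + 7/3)*16 = -17/3*16 = -272/3 ≈ -90.667)
o(X) = -324 (o(X) = -9*(-4 - 2)² = -9*(-6)² = -9*36 = -324)
o(h)² = (-324)² = 104976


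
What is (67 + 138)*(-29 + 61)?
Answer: 6560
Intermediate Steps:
(67 + 138)*(-29 + 61) = 205*32 = 6560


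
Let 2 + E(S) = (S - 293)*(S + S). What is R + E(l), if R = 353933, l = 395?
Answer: 434511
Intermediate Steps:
E(S) = -2 + 2*S*(-293 + S) (E(S) = -2 + (S - 293)*(S + S) = -2 + (-293 + S)*(2*S) = -2 + 2*S*(-293 + S))
R + E(l) = 353933 + (-2 - 586*395 + 2*395**2) = 353933 + (-2 - 231470 + 2*156025) = 353933 + (-2 - 231470 + 312050) = 353933 + 80578 = 434511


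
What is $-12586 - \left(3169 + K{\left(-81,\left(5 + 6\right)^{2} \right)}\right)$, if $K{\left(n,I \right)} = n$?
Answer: $-15674$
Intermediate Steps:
$-12586 - \left(3169 + K{\left(-81,\left(5 + 6\right)^{2} \right)}\right) = -12586 - \left(3169 - 81\right) = -12586 - 3088 = -15674$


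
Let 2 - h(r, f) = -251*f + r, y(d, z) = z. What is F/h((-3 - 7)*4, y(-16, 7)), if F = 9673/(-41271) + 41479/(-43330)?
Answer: -2131010899/3217102101570 ≈ -0.00066240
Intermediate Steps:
h(r, f) = 2 - r + 251*f (h(r, f) = 2 - (-251*f + r) = 2 - (r - 251*f) = 2 + (-r + 251*f) = 2 - r + 251*f)
F = -2131010899/1788272430 (F = 9673*(-1/41271) + 41479*(-1/43330) = -9673/41271 - 41479/43330 = -2131010899/1788272430 ≈ -1.1917)
F/h((-3 - 7)*4, y(-16, 7)) = -2131010899/(1788272430*(2 - (-3 - 7)*4 + 251*7)) = -2131010899/(1788272430*(2 - (-10)*4 + 1757)) = -2131010899/(1788272430*(2 - 1*(-40) + 1757)) = -2131010899/(1788272430*(2 + 40 + 1757)) = -2131010899/1788272430/1799 = -2131010899/1788272430*1/1799 = -2131010899/3217102101570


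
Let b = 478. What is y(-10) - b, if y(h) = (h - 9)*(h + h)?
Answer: -98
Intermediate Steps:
y(h) = 2*h*(-9 + h) (y(h) = (-9 + h)*(2*h) = 2*h*(-9 + h))
y(-10) - b = 2*(-10)*(-9 - 10) - 1*478 = 2*(-10)*(-19) - 478 = 380 - 478 = -98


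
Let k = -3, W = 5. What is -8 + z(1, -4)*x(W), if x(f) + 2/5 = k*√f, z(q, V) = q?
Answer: -42/5 - 3*√5 ≈ -15.108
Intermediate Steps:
x(f) = -⅖ - 3*√f
-8 + z(1, -4)*x(W) = -8 + 1*(-⅖ - 3*√5) = -8 + (-⅖ - 3*√5) = -42/5 - 3*√5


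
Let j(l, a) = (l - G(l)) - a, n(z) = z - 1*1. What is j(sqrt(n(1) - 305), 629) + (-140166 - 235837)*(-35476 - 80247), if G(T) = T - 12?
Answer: 43512194552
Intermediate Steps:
n(z) = -1 + z (n(z) = z - 1 = -1 + z)
G(T) = -12 + T
j(l, a) = 12 - a (j(l, a) = (l - (-12 + l)) - a = (l + (12 - l)) - a = 12 - a)
j(sqrt(n(1) - 305), 629) + (-140166 - 235837)*(-35476 - 80247) = (12 - 1*629) + (-140166 - 235837)*(-35476 - 80247) = (12 - 629) - 376003*(-115723) = -617 + 43512195169 = 43512194552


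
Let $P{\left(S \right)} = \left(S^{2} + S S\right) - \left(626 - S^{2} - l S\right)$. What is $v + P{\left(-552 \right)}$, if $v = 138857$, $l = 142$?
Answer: $973959$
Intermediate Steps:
$P{\left(S \right)} = -626 + 3 S^{2} + 142 S$ ($P{\left(S \right)} = \left(S^{2} + S S\right) - \left(626 - S^{2} - 142 S\right) = \left(S^{2} + S^{2}\right) + \left(-626 + S^{2} + 142 S\right) = 2 S^{2} + \left(-626 + S^{2} + 142 S\right) = -626 + 3 S^{2} + 142 S$)
$v + P{\left(-552 \right)} = 138857 + \left(-626 + 3 \left(-552\right)^{2} + 142 \left(-552\right)\right) = 138857 - -835102 = 138857 + 835102 = 973959$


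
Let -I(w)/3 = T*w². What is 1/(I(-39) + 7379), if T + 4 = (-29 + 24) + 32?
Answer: -1/97570 ≈ -1.0249e-5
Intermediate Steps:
T = 23 (T = -4 + ((-29 + 24) + 32) = -4 + (-5 + 32) = -4 + 27 = 23)
I(w) = -69*w²
1/(I(-39) + 7379) = 1/(-69*(-39)² + 7379) = 1/(-69*1521 + 7379) = 1/(-104949 + 7379) = 1/(-97570) = -1/97570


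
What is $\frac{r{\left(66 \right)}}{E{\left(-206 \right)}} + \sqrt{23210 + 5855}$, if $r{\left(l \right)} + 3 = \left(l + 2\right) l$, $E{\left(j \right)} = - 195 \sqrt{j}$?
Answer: $\sqrt{29065} + \frac{23 i \sqrt{206}}{206} \approx 170.48 + 1.6025 i$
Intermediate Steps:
$r{\left(l \right)} = -3 + l \left(2 + l\right)$ ($r{\left(l \right)} = -3 + \left(l + 2\right) l = -3 + \left(2 + l\right) l = -3 + l \left(2 + l\right)$)
$\frac{r{\left(66 \right)}}{E{\left(-206 \right)}} + \sqrt{23210 + 5855} = \frac{-3 + 66^{2} + 2 \cdot 66}{\left(-195\right) \sqrt{-206}} + \sqrt{23210 + 5855} = \frac{-3 + 4356 + 132}{\left(-195\right) i \sqrt{206}} + \sqrt{29065} = \frac{4485}{\left(-195\right) i \sqrt{206}} + \sqrt{29065} = 4485 \frac{i \sqrt{206}}{40170} + \sqrt{29065} = \frac{23 i \sqrt{206}}{206} + \sqrt{29065} = \sqrt{29065} + \frac{23 i \sqrt{206}}{206}$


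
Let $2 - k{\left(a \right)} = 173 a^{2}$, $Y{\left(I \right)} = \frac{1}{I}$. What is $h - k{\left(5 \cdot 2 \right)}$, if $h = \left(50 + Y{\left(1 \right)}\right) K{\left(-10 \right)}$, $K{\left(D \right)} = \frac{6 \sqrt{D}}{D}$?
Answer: $17298 - \frac{153 i \sqrt{10}}{5} \approx 17298.0 - 96.766 i$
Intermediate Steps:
$K{\left(D \right)} = \frac{6}{\sqrt{D}}$
$k{\left(a \right)} = 2 - 173 a^{2}$
$h = - \frac{153 i \sqrt{10}}{5}$ ($h = \left(50 + 1^{-1}\right) \frac{6}{i \sqrt{10}} = \left(50 + 1\right) 6 \left(- \frac{i \sqrt{10}}{10}\right) = 51 \left(- \frac{3 i \sqrt{10}}{5}\right) = - \frac{153 i \sqrt{10}}{5} \approx - 96.766 i$)
$h - k{\left(5 \cdot 2 \right)} = - \frac{153 i \sqrt{10}}{5} - \left(2 - 173 \left(5 \cdot 2\right)^{2}\right) = - \frac{153 i \sqrt{10}}{5} - \left(2 - 173 \cdot 10^{2}\right) = - \frac{153 i \sqrt{10}}{5} - \left(2 - 17300\right) = - \frac{153 i \sqrt{10}}{5} - -17298 = - \frac{153 i \sqrt{10}}{5} + 17298 = 17298 - \frac{153 i \sqrt{10}}{5}$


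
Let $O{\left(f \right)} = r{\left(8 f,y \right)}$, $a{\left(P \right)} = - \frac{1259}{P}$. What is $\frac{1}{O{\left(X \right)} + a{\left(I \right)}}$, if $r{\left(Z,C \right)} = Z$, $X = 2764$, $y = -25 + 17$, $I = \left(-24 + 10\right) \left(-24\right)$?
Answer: $\frac{336}{7428373} \approx 4.5232 \cdot 10^{-5}$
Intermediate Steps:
$I = 336$ ($I = \left(-14\right) \left(-24\right) = 336$)
$y = -8$
$O{\left(f \right)} = 8 f$
$\frac{1}{O{\left(X \right)} + a{\left(I \right)}} = \frac{1}{8 \cdot 2764 - \frac{1259}{336}} = \frac{1}{22112 - \frac{1259}{336}} = \frac{1}{\frac{7428373}{336}} = \frac{336}{7428373}$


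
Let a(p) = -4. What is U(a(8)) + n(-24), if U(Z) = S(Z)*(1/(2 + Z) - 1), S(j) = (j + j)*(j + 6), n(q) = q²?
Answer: 600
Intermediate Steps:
S(j) = 2*j*(6 + j) (S(j) = (2*j)*(6 + j) = 2*j*(6 + j))
U(Z) = 2*Z*(-1 + 1/(2 + Z))*(6 + Z) (U(Z) = (2*Z*(6 + Z))*(1/(2 + Z) - 1) = (2*Z*(6 + Z))*(-1 + 1/(2 + Z)) = 2*Z*(-1 + 1/(2 + Z))*(6 + Z))
U(a(8)) + n(-24) = -2*(-4)*(1 - 4)*(6 - 4)/(2 - 4) + (-24)² = -2*(-4)*(-3)*2/(-2) + 576 = -2*(-4)*(-½)*(-3)*2 + 576 = 24 + 576 = 600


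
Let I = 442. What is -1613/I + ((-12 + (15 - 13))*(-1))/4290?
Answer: -53195/14586 ≈ -3.6470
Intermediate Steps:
-1613/I + ((-12 + (15 - 13))*(-1))/4290 = -1613/442 + ((-12 + (15 - 13))*(-1))/4290 = -1613*1/442 + ((-12 + 2)*(-1))*(1/4290) = -1613/442 - 10*(-1)*(1/4290) = -1613/442 + 10*(1/4290) = -1613/442 + 1/429 = -53195/14586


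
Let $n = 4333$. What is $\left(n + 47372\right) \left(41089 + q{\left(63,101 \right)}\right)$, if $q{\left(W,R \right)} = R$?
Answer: $2129728950$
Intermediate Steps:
$\left(n + 47372\right) \left(41089 + q{\left(63,101 \right)}\right) = \left(4333 + 47372\right) \left(41089 + 101\right) = 51705 \cdot 41190 = 2129728950$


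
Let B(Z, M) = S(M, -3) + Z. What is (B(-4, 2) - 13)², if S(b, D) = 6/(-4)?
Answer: 1369/4 ≈ 342.25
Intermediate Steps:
S(b, D) = -3/2 (S(b, D) = 6*(-¼) = -3/2)
B(Z, M) = -3/2 + Z
(B(-4, 2) - 13)² = ((-3/2 - 4) - 13)² = (-11/2 - 13)² = (-37/2)² = 1369/4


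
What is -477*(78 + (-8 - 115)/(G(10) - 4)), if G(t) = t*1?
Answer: -54855/2 ≈ -27428.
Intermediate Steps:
G(t) = t
-477*(78 + (-8 - 115)/(G(10) - 4)) = -477*(78 + (-8 - 115)/(10 - 4)) = -477*(78 - 123/6) = -477*(78 - 123*1/6) = -477*(78 - 41/2) = -477*115/2 = -54855/2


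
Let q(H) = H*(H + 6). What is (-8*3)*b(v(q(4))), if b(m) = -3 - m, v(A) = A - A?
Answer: 72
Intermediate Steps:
q(H) = H*(6 + H)
v(A) = 0
(-8*3)*b(v(q(4))) = (-8*3)*(-3 - 1*0) = -24*(-3 + 0) = -24*(-3) = 72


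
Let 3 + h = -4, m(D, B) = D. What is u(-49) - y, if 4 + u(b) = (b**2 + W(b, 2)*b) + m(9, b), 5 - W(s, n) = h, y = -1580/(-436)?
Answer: 197767/109 ≈ 1814.4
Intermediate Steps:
y = 395/109 (y = -1580*(-1/436) = 395/109 ≈ 3.6239)
h = -7 (h = -3 - 4 = -7)
W(s, n) = 12 (W(s, n) = 5 - 1*(-7) = 5 + 7 = 12)
u(b) = 5 + b**2 + 12*b (u(b) = -4 + ((b**2 + 12*b) + 9) = -4 + (9 + b**2 + 12*b) = 5 + b**2 + 12*b)
u(-49) - y = (5 + (-49)**2 + 12*(-49)) - 1*395/109 = (5 + 2401 - 588) - 395/109 = 1818 - 395/109 = 197767/109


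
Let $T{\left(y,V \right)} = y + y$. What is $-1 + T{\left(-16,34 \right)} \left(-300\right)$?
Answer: $9599$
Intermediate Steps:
$T{\left(y,V \right)} = 2 y$
$-1 + T{\left(-16,34 \right)} \left(-300\right) = -1 + 2 \left(-16\right) \left(-300\right) = -1 - -9600 = -1 + 9600 = 9599$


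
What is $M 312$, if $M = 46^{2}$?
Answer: $660192$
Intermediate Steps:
$M = 2116$
$M 312 = 2116 \cdot 312 = 660192$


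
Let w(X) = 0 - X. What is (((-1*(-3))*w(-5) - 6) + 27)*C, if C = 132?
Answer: 4752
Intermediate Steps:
w(X) = -X
(((-1*(-3))*w(-5) - 6) + 27)*C = (((-1*(-3))*(-1*(-5)) - 6) + 27)*132 = ((3*5 - 6) + 27)*132 = ((15 - 6) + 27)*132 = (9 + 27)*132 = 36*132 = 4752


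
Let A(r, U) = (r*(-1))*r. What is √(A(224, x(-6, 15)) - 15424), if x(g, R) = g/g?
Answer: 40*I*√41 ≈ 256.13*I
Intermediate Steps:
x(g, R) = 1
A(r, U) = -r² (A(r, U) = (-r)*r = -r²)
√(A(224, x(-6, 15)) - 15424) = √(-1*224² - 15424) = √(-1*50176 - 15424) = √(-50176 - 15424) = √(-65600) = 40*I*√41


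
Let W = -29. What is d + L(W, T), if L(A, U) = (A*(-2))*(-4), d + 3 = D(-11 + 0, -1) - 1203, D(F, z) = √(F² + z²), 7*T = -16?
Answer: -1438 + √122 ≈ -1427.0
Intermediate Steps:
T = -16/7 (T = (⅐)*(-16) = -16/7 ≈ -2.2857)
d = -1206 + √122 (d = -3 + (√((-11 + 0)² + (-1)²) - 1203) = -3 + (√((-11)² + 1) - 1203) = -3 + (√(121 + 1) - 1203) = -3 + (√122 - 1203) = -3 + (-1203 + √122) = -1206 + √122 ≈ -1195.0)
L(A, U) = 8*A (L(A, U) = -2*A*(-4) = 8*A)
d + L(W, T) = (-1206 + √122) + 8*(-29) = (-1206 + √122) - 232 = -1438 + √122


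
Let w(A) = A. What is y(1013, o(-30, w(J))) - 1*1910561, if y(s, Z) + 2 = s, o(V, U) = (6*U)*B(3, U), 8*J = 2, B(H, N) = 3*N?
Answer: -1909550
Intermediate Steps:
J = ¼ (J = (⅛)*2 = ¼ ≈ 0.25000)
o(V, U) = 18*U² (o(V, U) = (6*U)*(3*U) = 18*U²)
y(s, Z) = -2 + s
y(1013, o(-30, w(J))) - 1*1910561 = (-2 + 1013) - 1*1910561 = 1011 - 1910561 = -1909550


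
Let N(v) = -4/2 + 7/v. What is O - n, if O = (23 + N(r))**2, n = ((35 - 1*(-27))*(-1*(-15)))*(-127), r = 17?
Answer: 34266286/289 ≈ 1.1857e+5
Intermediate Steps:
N(v) = -2 + 7/v (N(v) = -4*1/2 + 7/v = -2 + 7/v)
n = -118110 (n = ((35 + 27)*15)*(-127) = (62*15)*(-127) = 930*(-127) = -118110)
O = 132496/289 (O = (23 + (-2 + 7/17))**2 = (23 - 27/17)**2 = (364/17)**2 = 132496/289 ≈ 458.46)
O - n = 132496/289 - 1*(-118110) = 132496/289 + 118110 = 34266286/289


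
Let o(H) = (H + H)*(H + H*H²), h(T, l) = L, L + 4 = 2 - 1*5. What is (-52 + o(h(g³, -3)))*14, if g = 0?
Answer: 67872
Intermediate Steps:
L = -7 (L = -4 + (2 - 1*5) = -4 + (2 - 5) = -4 - 3 = -7)
h(T, l) = -7
o(H) = 2*H*(H + H³) (o(H) = (2*H)*(H + H³) = 2*H*(H + H³))
(-52 + o(h(g³, -3)))*14 = (-52 + 2*(-7)²*(1 + (-7)²))*14 = (-52 + 2*49*(1 + 49))*14 = (-52 + 2*49*50)*14 = (-52 + 4900)*14 = 4848*14 = 67872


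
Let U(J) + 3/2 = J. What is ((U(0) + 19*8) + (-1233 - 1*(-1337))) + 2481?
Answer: 5471/2 ≈ 2735.5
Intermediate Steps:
U(J) = -3/2 + J
((U(0) + 19*8) + (-1233 - 1*(-1337))) + 2481 = (((-3/2 + 0) + 19*8) + (-1233 - 1*(-1337))) + 2481 = ((-3/2 + 152) + (-1233 + 1337)) + 2481 = (301/2 + 104) + 2481 = 509/2 + 2481 = 5471/2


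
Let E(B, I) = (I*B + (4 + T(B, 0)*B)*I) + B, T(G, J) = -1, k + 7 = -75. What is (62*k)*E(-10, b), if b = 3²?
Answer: -132184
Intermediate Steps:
k = -82 (k = -7 - 75 = -82)
b = 9
E(B, I) = B + B*I + I*(4 - B) (E(B, I) = (I*B + (4 - B)*I) + B = (B*I + I*(4 - B)) + B = B + B*I + I*(4 - B))
(62*k)*E(-10, b) = (62*(-82))*(-10 + 4*9) = -5084*(-10 + 36) = -5084*26 = -132184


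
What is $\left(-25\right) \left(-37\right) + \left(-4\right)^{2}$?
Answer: $941$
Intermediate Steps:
$\left(-25\right) \left(-37\right) + \left(-4\right)^{2} = 925 + 16 = 941$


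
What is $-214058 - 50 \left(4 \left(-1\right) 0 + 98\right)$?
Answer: $-218958$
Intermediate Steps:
$-214058 - 50 \left(4 \left(-1\right) 0 + 98\right) = -214058 - 50 \left(\left(-4\right) 0 + 98\right) = -214058 - 50 \left(0 + 98\right) = -214058 - 4900 = -218958$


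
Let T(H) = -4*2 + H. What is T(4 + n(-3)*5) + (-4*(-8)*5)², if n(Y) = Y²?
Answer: 25641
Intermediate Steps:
T(H) = -8 + H
T(4 + n(-3)*5) + (-4*(-8)*5)² = (-8 + (4 + (-3)²*5)) + (-4*(-8)*5)² = (-8 + (4 + 9*5)) + (32*5)² = (-8 + (4 + 45)) + 160² = (-8 + 49) + 25600 = 41 + 25600 = 25641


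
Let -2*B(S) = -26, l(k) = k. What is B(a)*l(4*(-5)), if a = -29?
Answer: -260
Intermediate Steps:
B(S) = 13 (B(S) = -½*(-26) = 13)
B(a)*l(4*(-5)) = 13*(4*(-5)) = 13*(-20) = -260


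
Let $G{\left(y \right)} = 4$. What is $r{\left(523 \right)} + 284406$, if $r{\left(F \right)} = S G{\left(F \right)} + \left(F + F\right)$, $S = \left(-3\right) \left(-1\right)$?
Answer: $285464$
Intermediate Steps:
$S = 3$
$r{\left(F \right)} = 12 + 2 F$ ($r{\left(F \right)} = 3 \cdot 4 + \left(F + F\right) = 12 + 2 F$)
$r{\left(523 \right)} + 284406 = \left(12 + 2 \cdot 523\right) + 284406 = \left(12 + 1046\right) + 284406 = 1058 + 284406 = 285464$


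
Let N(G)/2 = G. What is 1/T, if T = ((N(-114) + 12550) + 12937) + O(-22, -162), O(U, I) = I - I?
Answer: 1/25259 ≈ 3.9590e-5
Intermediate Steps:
N(G) = 2*G
O(U, I) = 0
T = 25259 (T = ((2*(-114) + 12550) + 12937) + 0 = ((-228 + 12550) + 12937) + 0 = (12322 + 12937) + 0 = 25259 + 0 = 25259)
1/T = 1/25259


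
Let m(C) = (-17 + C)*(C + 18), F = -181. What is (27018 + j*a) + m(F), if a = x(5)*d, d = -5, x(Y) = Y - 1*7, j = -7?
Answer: 59222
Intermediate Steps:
x(Y) = -7 + Y (x(Y) = Y - 7 = -7 + Y)
m(C) = (-17 + C)*(18 + C)
a = 10 (a = (-7 + 5)*(-5) = -2*(-5) = 10)
(27018 + j*a) + m(F) = (27018 - 7*10) + (-306 - 181 + (-181)²) = (27018 - 70) + (-306 - 181 + 32761) = 26948 + 32274 = 59222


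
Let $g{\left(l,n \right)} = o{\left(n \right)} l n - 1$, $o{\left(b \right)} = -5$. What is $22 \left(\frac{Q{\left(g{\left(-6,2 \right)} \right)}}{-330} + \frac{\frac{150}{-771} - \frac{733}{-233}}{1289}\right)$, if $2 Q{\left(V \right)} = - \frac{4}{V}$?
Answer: $\frac{3595325788}{68310148965} \approx 0.052632$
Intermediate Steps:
$g{\left(l,n \right)} = -1 - 5 l n$ ($g{\left(l,n \right)} = - 5 l n - 1 = -1 - 5 l n$)
$Q{\left(V \right)} = - \frac{2}{V}$ ($Q{\left(V \right)} = \frac{\left(-4\right) \frac{1}{V}}{2} = - \frac{2}{V}$)
$22 \left(\frac{Q{\left(g{\left(-6,2 \right)} \right)}}{-330} + \frac{\frac{150}{-771} - \frac{733}{-233}}{1289}\right) = 22 \left(\frac{\left(-2\right) \frac{1}{-1 - \left(-30\right) 2}}{-330} + \frac{\frac{150}{-771} - \frac{733}{-233}}{1289}\right) = 22 \left(- \frac{2}{-1 + 60} \left(- \frac{1}{330}\right) + \left(150 \left(- \frac{1}{771}\right) - - \frac{733}{233}\right) \frac{1}{1289}\right) = 22 \left(- \frac{2}{59} \left(- \frac{1}{330}\right) + \left(- \frac{50}{257} + \frac{733}{233}\right) \frac{1}{1289}\right) = 22 \left(\left(-2\right) \frac{1}{59} \left(- \frac{1}{330}\right) + \frac{176731}{59881} \cdot \frac{1}{1289}\right) = 22 \left(\left(- \frac{2}{59}\right) \left(- \frac{1}{330}\right) + \frac{176731}{77186609}\right) = 22 \left(\frac{1}{9735} + \frac{176731}{77186609}\right) = 22 \cdot \frac{1797662894}{751411638615} = \frac{3595325788}{68310148965}$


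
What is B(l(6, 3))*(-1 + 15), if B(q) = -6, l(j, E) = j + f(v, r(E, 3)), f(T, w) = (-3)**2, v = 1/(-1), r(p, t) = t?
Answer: -84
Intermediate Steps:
v = -1
f(T, w) = 9
l(j, E) = 9 + j (l(j, E) = j + 9 = 9 + j)
B(l(6, 3))*(-1 + 15) = -6*(-1 + 15) = -6*14 = -84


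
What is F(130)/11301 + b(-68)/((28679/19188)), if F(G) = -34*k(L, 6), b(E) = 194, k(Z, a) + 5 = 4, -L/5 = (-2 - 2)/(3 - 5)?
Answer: 42068631158/324101379 ≈ 129.80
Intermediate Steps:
L = -10 (L = -5*(-2 - 2)/(3 - 5) = -(-20)/(-2) = -(-20)*(-1)/2 = -5*2 = -10)
k(Z, a) = -1 (k(Z, a) = -5 + 4 = -1)
F(G) = 34 (F(G) = -34*(-1) = 34)
F(130)/11301 + b(-68)/((28679/19188)) = 34/11301 + 194/((28679/19188)) = 34*(1/11301) + 194/((28679*(1/19188))) = 34/11301 + 194/(28679/19188) = 34/11301 + 194*(19188/28679) = 34/11301 + 3722472/28679 = 42068631158/324101379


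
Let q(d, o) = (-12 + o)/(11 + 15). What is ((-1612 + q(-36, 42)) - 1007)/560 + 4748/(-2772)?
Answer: -41104/6435 ≈ -6.3876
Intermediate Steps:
q(d, o) = -6/13 + o/26 (q(d, o) = (-12 + o)/26 = (-12 + o)*(1/26) = -6/13 + o/26)
((-1612 + q(-36, 42)) - 1007)/560 + 4748/(-2772) = ((-1612 + (-6/13 + (1/26)*42)) - 1007)/560 + 4748/(-2772) = ((-1612 + (-6/13 + 21/13)) - 1007)*(1/560) + 4748*(-1/2772) = ((-1612 + 15/13) - 1007)*(1/560) - 1187/693 = (-20941/13 - 1007)*(1/560) - 1187/693 = -34032/13*1/560 - 1187/693 = -2127/455 - 1187/693 = -41104/6435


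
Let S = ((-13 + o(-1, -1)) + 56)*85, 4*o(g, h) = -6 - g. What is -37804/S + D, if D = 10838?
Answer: 153694194/14195 ≈ 10827.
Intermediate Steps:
o(g, h) = -3/2 - g/4 (o(g, h) = (-6 - g)/4 = -3/2 - g/4)
S = 14195/4 (S = ((-13 + (-3/2 - ¼*(-1))) + 56)*85 = ((-13 + (-3/2 + ¼)) + 56)*85 = ((-13 - 5/4) + 56)*85 = (-57/4 + 56)*85 = (167/4)*85 = 14195/4 ≈ 3548.8)
-37804/S + D = -37804/14195/4 + 10838 = -37804*4/14195 + 10838 = -151216/14195 + 10838 = 153694194/14195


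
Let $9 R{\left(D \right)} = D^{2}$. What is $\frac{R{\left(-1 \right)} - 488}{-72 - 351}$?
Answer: $\frac{4391}{3807} \approx 1.1534$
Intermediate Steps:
$R{\left(D \right)} = \frac{D^{2}}{9}$
$\frac{R{\left(-1 \right)} - 488}{-72 - 351} = \frac{\frac{\left(-1\right)^{2}}{9} - 488}{-72 - 351} = \frac{\frac{1}{9} \cdot 1 - 488}{-423} = \left(\frac{1}{9} - 488\right) \left(- \frac{1}{423}\right) = \left(- \frac{4391}{9}\right) \left(- \frac{1}{423}\right) = \frac{4391}{3807}$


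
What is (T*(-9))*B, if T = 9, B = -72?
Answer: 5832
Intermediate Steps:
(T*(-9))*B = (9*(-9))*(-72) = -81*(-72) = 5832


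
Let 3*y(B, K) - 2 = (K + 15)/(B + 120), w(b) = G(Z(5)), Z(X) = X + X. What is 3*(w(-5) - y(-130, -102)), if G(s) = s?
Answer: 193/10 ≈ 19.300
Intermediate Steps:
Z(X) = 2*X
w(b) = 10 (w(b) = 2*5 = 10)
y(B, K) = ⅔ + (15 + K)/(3*(120 + B)) (y(B, K) = ⅔ + ((K + 15)/(B + 120))/3 = ⅔ + ((15 + K)/(120 + B))/3 = ⅔ + (15 + K)/(3*(120 + B)))
3*(w(-5) - y(-130, -102)) = 3*(10 - (255 - 102 + 2*(-130))/(3*(120 - 130))) = 3*(10 - (255 - 102 - 260)/(3*(-10))) = 3*(10 - (-1)*(-107)/(3*10)) = 3*(10 - 1*107/30) = 3*(10 - 107/30) = 3*(193/30) = 193/10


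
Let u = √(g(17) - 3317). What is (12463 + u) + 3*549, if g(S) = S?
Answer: 14110 + 10*I*√33 ≈ 14110.0 + 57.446*I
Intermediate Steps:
u = 10*I*√33 (u = √(17 - 3317) = √(-3300) = 10*I*√33 ≈ 57.446*I)
(12463 + u) + 3*549 = (12463 + 10*I*√33) + 3*549 = (12463 + 10*I*√33) + 1647 = 14110 + 10*I*√33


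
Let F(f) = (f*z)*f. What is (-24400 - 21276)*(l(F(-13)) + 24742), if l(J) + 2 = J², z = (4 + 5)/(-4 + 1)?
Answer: -12870994364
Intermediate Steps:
z = -3 (z = 9/(-3) = 9*(-⅓) = -3)
F(f) = -3*f² (F(f) = (f*(-3))*f = (-3*f)*f = -3*f²)
l(J) = -2 + J²
(-24400 - 21276)*(l(F(-13)) + 24742) = (-24400 - 21276)*((-2 + (-3*(-13)²)²) + 24742) = -45676*((-2 + (-3*169)²) + 24742) = -45676*((-2 + (-507)²) + 24742) = -45676*((-2 + 257049) + 24742) = -45676*(257047 + 24742) = -45676*281789 = -12870994364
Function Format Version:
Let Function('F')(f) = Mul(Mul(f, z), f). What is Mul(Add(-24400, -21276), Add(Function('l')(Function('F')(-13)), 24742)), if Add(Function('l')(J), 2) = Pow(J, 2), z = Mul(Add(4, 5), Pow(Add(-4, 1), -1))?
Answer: -12870994364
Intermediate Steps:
z = -3 (z = Mul(9, Pow(-3, -1)) = Mul(9, Rational(-1, 3)) = -3)
Function('F')(f) = Mul(-3, Pow(f, 2)) (Function('F')(f) = Mul(Mul(f, -3), f) = Mul(Mul(-3, f), f) = Mul(-3, Pow(f, 2)))
Function('l')(J) = Add(-2, Pow(J, 2))
Mul(Add(-24400, -21276), Add(Function('l')(Function('F')(-13)), 24742)) = Mul(Add(-24400, -21276), Add(Add(-2, Pow(Mul(-3, Pow(-13, 2)), 2)), 24742)) = Mul(-45676, Add(Add(-2, Pow(Mul(-3, 169), 2)), 24742)) = Mul(-45676, Add(Add(-2, Pow(-507, 2)), 24742)) = Mul(-45676, Add(Add(-2, 257049), 24742)) = Mul(-45676, Add(257047, 24742)) = Mul(-45676, 281789) = -12870994364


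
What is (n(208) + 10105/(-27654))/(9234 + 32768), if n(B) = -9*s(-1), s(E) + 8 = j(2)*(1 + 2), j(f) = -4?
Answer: 4967615/1161523308 ≈ 0.0042768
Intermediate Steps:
s(E) = -20 (s(E) = -8 - 4*(1 + 2) = -8 - 4*3 = -8 - 12 = -20)
n(B) = 180 (n(B) = -9*(-20) = 180)
(n(208) + 10105/(-27654))/(9234 + 32768) = (180 + 10105/(-27654))/(9234 + 32768) = (180 + 10105*(-1/27654))/42002 = (180 - 10105/27654)*(1/42002) = (4967615/27654)*(1/42002) = 4967615/1161523308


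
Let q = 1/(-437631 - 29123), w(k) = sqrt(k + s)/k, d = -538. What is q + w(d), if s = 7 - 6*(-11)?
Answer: -1/466754 - I*sqrt(465)/538 ≈ -2.1425e-6 - 0.040082*I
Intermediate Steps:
s = 73 (s = 7 + 66 = 73)
w(k) = sqrt(73 + k)/k (w(k) = sqrt(k + 73)/k = sqrt(73 + k)/k)
q = -1/466754 (q = 1/(-466754) = -1/466754 ≈ -2.1425e-6)
q + w(d) = -1/466754 + sqrt(73 - 538)/(-538) = -1/466754 - I*sqrt(465)/538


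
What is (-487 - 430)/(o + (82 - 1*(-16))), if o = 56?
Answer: -131/22 ≈ -5.9545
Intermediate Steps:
(-487 - 430)/(o + (82 - 1*(-16))) = (-487 - 430)/(56 + (82 - 1*(-16))) = -917/(56 + (82 + 16)) = -917/(56 + 98) = -917/154 = -917*1/154 = -131/22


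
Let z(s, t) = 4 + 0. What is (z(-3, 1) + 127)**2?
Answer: 17161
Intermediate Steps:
z(s, t) = 4
(z(-3, 1) + 127)**2 = (4 + 127)**2 = 131**2 = 17161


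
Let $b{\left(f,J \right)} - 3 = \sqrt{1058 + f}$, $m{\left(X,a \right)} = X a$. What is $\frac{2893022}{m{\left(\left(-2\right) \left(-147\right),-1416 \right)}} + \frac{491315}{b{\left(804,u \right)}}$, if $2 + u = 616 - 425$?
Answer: $- \frac{309484984523}{385705656} + \frac{3439205 \sqrt{38}}{1853} \approx 10639.0$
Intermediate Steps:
$u = 189$ ($u = -2 + \left(616 - 425\right) = -2 + 191 = 189$)
$b{\left(f,J \right)} = 3 + \sqrt{1058 + f}$
$\frac{2893022}{m{\left(\left(-2\right) \left(-147\right),-1416 \right)}} + \frac{491315}{b{\left(804,u \right)}} = \frac{2893022}{\left(-2\right) \left(-147\right) \left(-1416\right)} + \frac{491315}{3 + \sqrt{1058 + 804}} = \frac{2893022}{294 \left(-1416\right)} + \frac{491315}{3 + \sqrt{1862}} = \frac{2893022}{-416304} + \frac{491315}{3 + 7 \sqrt{38}} = 2893022 \left(- \frac{1}{416304}\right) + \frac{491315}{3 + 7 \sqrt{38}} = - \frac{1446511}{208152} + \frac{491315}{3 + 7 \sqrt{38}}$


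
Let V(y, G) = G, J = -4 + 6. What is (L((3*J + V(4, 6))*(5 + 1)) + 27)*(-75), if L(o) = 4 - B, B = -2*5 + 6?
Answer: -2625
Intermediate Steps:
J = 2
B = -4 (B = -10 + 6 = -4)
L(o) = 8 (L(o) = 4 - 1*(-4) = 4 + 4 = 8)
(L((3*J + V(4, 6))*(5 + 1)) + 27)*(-75) = (8 + 27)*(-75) = 35*(-75) = -2625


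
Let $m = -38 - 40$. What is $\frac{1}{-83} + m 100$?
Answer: $- \frac{647401}{83} \approx -7800.0$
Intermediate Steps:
$m = -78$
$\frac{1}{-83} + m 100 = \frac{1}{-83} - 7800 = - \frac{1}{83} - 7800 = - \frac{647401}{83}$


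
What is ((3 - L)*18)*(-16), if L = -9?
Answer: -3456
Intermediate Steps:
((3 - L)*18)*(-16) = ((3 - 1*(-9))*18)*(-16) = ((3 + 9)*18)*(-16) = (12*18)*(-16) = 216*(-16) = -3456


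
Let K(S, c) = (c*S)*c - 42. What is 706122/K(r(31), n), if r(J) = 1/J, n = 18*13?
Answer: 3648297/8909 ≈ 409.51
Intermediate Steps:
n = 234
K(S, c) = -42 + S*c² (K(S, c) = (S*c)*c - 42 = S*c² - 42 = -42 + S*c²)
706122/K(r(31), n) = 706122/(-42 + 234²/31) = 706122/(-42 + (1/31)*54756) = 706122/(-42 + 54756/31) = 706122/(53454/31) = 706122*(31/53454) = 3648297/8909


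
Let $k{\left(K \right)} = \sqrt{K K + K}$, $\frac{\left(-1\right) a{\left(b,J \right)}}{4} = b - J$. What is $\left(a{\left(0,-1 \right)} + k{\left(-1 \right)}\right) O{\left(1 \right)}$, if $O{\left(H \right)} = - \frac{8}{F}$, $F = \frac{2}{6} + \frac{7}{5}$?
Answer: $\frac{240}{13} \approx 18.462$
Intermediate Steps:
$F = \frac{26}{15}$ ($F = 2 \cdot \frac{1}{6} + 7 \cdot \frac{1}{5} = \frac{1}{3} + \frac{7}{5} = \frac{26}{15} \approx 1.7333$)
$a{\left(b,J \right)} = - 4 b + 4 J$ ($a{\left(b,J \right)} = - 4 \left(b - J\right) = - 4 b + 4 J$)
$O{\left(H \right)} = - \frac{60}{13}$ ($O{\left(H \right)} = - \frac{8}{\frac{26}{15}} = \left(-8\right) \frac{15}{26} = - \frac{60}{13}$)
$k{\left(K \right)} = \sqrt{K + K^{2}}$ ($k{\left(K \right)} = \sqrt{K^{2} + K} = \sqrt{K + K^{2}}$)
$\left(a{\left(0,-1 \right)} + k{\left(-1 \right)}\right) O{\left(1 \right)} = \left(\left(\left(-4\right) 0 + 4 \left(-1\right)\right) + \sqrt{- (1 - 1)}\right) \left(- \frac{60}{13}\right) = \left(\left(0 - 4\right) + \sqrt{\left(-1\right) 0}\right) \left(- \frac{60}{13}\right) = \left(-4 + \sqrt{0}\right) \left(- \frac{60}{13}\right) = \left(-4 + 0\right) \left(- \frac{60}{13}\right) = \left(-4\right) \left(- \frac{60}{13}\right) = \frac{240}{13}$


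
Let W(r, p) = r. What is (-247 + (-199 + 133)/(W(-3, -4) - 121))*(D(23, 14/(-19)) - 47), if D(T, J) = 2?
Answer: 687645/62 ≈ 11091.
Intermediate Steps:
(-247 + (-199 + 133)/(W(-3, -4) - 121))*(D(23, 14/(-19)) - 47) = (-247 + (-199 + 133)/(-3 - 121))*(2 - 47) = (-247 - 66/(-124))*(-45) = (-247 - 66*(-1/124))*(-45) = (-247 + 33/62)*(-45) = -15281/62*(-45) = 687645/62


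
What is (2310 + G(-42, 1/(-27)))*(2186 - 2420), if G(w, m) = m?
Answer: -1621594/3 ≈ -5.4053e+5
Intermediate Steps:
(2310 + G(-42, 1/(-27)))*(2186 - 2420) = (2310 + 1/(-27))*(2186 - 2420) = (2310 - 1/27)*(-234) = (62369/27)*(-234) = -1621594/3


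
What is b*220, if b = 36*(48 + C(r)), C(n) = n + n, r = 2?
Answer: 411840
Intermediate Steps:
C(n) = 2*n
b = 1872 (b = 36*(48 + 2*2) = 36*(48 + 4) = 36*52 = 1872)
b*220 = 1872*220 = 411840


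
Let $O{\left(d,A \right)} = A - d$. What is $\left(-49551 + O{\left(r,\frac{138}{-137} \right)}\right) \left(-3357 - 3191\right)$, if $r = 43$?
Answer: $\frac{44490490768}{137} \approx 3.2475 \cdot 10^{8}$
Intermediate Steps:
$\left(-49551 + O{\left(r,\frac{138}{-137} \right)}\right) \left(-3357 - 3191\right) = \left(-49551 + \left(\frac{138}{-137} - 43\right)\right) \left(-3357 - 3191\right) = \left(-49551 + \left(138 \left(- \frac{1}{137}\right) - 43\right)\right) \left(-6548\right) = \left(-49551 - \frac{6029}{137}\right) \left(-6548\right) = \left(- \frac{6794516}{137}\right) \left(-6548\right) = \frac{44490490768}{137}$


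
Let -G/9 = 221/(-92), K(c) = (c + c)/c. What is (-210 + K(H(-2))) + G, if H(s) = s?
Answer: -17147/92 ≈ -186.38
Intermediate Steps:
K(c) = 2 (K(c) = (2*c)/c = 2)
G = 1989/92 (G = -1989/(-92) = -1989*(-1)/92 = -9*(-221/92) = 1989/92 ≈ 21.620)
(-210 + K(H(-2))) + G = (-210 + 2) + 1989/92 = -208 + 1989/92 = -17147/92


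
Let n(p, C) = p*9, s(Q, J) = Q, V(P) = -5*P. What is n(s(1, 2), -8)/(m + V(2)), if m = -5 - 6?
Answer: -3/7 ≈ -0.42857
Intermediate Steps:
n(p, C) = 9*p
m = -11
n(s(1, 2), -8)/(m + V(2)) = (9*1)/(-11 - 5*2) = 9/(-11 - 10) = 9/(-21) = -1/21*9 = -3/7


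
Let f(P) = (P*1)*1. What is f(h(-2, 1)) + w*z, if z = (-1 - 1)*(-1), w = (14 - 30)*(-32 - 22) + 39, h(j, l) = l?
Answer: 1807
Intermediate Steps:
w = 903 (w = -16*(-54) + 39 = 864 + 39 = 903)
z = 2 (z = -2*(-1) = 2)
f(P) = P (f(P) = P*1 = P)
f(h(-2, 1)) + w*z = 1 + 903*2 = 1 + 1806 = 1807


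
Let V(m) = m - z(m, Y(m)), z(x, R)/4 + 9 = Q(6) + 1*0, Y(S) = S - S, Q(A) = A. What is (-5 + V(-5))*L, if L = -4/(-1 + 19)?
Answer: -4/9 ≈ -0.44444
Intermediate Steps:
Y(S) = 0
z(x, R) = -12 (z(x, R) = -36 + 4*(6 + 1*0) = -36 + 4*(6 + 0) = -36 + 4*6 = -36 + 24 = -12)
V(m) = 12 + m (V(m) = m - 1*(-12) = m + 12 = 12 + m)
L = -2/9 (L = -4/18 = -4*1/18 = -2/9 ≈ -0.22222)
(-5 + V(-5))*L = (-5 + (12 - 5))*(-2/9) = (-5 + 7)*(-2/9) = 2*(-2/9) = -4/9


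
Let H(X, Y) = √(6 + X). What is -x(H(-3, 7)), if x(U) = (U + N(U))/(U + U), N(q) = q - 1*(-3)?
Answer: -1 - √3/2 ≈ -1.8660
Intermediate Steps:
N(q) = 3 + q (N(q) = q + 3 = 3 + q)
x(U) = (3 + 2*U)/(2*U) (x(U) = (U + (3 + U))/(U + U) = (3 + 2*U)/((2*U)) = (3 + 2*U)*(1/(2*U)) = (3 + 2*U)/(2*U))
-x(H(-3, 7)) = -(3/2 + √(6 - 3))/(√(6 - 3)) = -(3/2 + √3)/(√3) = -√3/3*(3/2 + √3) = -√3*(3/2 + √3)/3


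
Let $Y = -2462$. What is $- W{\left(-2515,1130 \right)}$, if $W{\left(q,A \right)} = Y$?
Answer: $2462$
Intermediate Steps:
$W{\left(q,A \right)} = -2462$
$- W{\left(-2515,1130 \right)} = \left(-1\right) \left(-2462\right) = 2462$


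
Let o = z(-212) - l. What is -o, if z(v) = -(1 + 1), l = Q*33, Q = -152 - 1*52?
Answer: -6730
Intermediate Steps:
Q = -204 (Q = -152 - 52 = -204)
l = -6732 (l = -204*33 = -6732)
z(v) = -2 (z(v) = -1*2 = -2)
o = 6730 (o = -2 - 1*(-6732) = -2 + 6732 = 6730)
-o = -1*6730 = -6730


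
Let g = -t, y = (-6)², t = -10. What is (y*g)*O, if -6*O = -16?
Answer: 960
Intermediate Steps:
y = 36
g = 10 (g = -1*(-10) = 10)
O = 8/3 (O = -⅙*(-16) = 8/3 ≈ 2.6667)
(y*g)*O = (36*10)*(8/3) = 360*(8/3) = 960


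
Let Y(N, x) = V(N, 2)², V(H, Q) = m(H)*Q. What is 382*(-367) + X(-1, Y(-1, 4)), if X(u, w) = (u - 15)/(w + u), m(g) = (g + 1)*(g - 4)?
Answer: -140178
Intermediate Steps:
m(g) = (1 + g)*(-4 + g)
V(H, Q) = Q*(-4 + H² - 3*H) (V(H, Q) = (-4 + H² - 3*H)*Q = Q*(-4 + H² - 3*H))
Y(N, x) = (-8 - 6*N + 2*N²)² (Y(N, x) = (2*(-4 + N² - 3*N))² = (-8 - 6*N + 2*N²)²)
X(u, w) = (-15 + u)/(u + w)
382*(-367) + X(-1, Y(-1, 4)) = 382*(-367) + (-15 - 1)/(-1 + 4*(4 - 1*(-1)² + 3*(-1))²) = -140194 - 16/(-1 + 4*(4 - 1*1 - 3)²) = -140194 - 16/(-1 + 4*(4 - 1 - 3)²) = -140194 - 16/(-1 + 4*0²) = -140194 - 16/(-1 + 4*0) = -140194 - 16/(-1 + 0) = -140194 - 16/(-1) = -140194 - 1*(-16) = -140194 + 16 = -140178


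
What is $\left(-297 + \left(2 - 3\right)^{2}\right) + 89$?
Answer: $-207$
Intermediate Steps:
$\left(-297 + \left(2 - 3\right)^{2}\right) + 89 = \left(-297 + \left(-1\right)^{2}\right) + 89 = \left(-297 + 1\right) + 89 = -296 + 89 = -207$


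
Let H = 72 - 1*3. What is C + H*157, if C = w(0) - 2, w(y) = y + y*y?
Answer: 10831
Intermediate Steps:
w(y) = y + y²
H = 69 (H = 72 - 3 = 69)
C = -2 (C = 0*(1 + 0) - 2 = 0*1 - 2 = 0 - 2 = -2)
C + H*157 = -2 + 69*157 = -2 + 10833 = 10831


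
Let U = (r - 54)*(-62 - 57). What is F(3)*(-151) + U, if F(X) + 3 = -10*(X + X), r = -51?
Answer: 22008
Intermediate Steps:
F(X) = -3 - 20*X (F(X) = -3 - 10*(X + X) = -3 - 20*X)
U = 12495 (U = (-51 - 54)*(-62 - 57) = -105*(-119) = 12495)
F(3)*(-151) + U = (-3 - 20*3)*(-151) + 12495 = (-3 - 60)*(-151) + 12495 = -63*(-151) + 12495 = 9513 + 12495 = 22008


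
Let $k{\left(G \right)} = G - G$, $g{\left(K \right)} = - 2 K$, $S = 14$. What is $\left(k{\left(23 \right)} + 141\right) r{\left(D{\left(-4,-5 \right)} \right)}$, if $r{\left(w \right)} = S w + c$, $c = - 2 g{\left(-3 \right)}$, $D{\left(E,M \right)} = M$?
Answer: $-11562$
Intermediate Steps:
$k{\left(G \right)} = 0$
$c = -12$ ($c = - 2 \left(\left(-2\right) \left(-3\right)\right) = \left(-2\right) 6 = -12$)
$r{\left(w \right)} = -12 + 14 w$ ($r{\left(w \right)} = 14 w - 12 = -12 + 14 w$)
$\left(k{\left(23 \right)} + 141\right) r{\left(D{\left(-4,-5 \right)} \right)} = \left(0 + 141\right) \left(-12 + 14 \left(-5\right)\right) = 141 \left(-12 - 70\right) = 141 \left(-82\right) = -11562$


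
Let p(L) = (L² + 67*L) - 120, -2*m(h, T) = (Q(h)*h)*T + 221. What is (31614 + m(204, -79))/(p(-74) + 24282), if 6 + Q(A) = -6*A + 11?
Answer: -19582397/49360 ≈ -396.73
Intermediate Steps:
Q(A) = 5 - 6*A (Q(A) = -6 + (-6*A + 11) = -6 + (11 - 6*A) = 5 - 6*A)
m(h, T) = -221/2 - T*h*(5 - 6*h)/2 (m(h, T) = -(((5 - 6*h)*h)*T + 221)/2 = -((h*(5 - 6*h))*T + 221)/2 = -(T*h*(5 - 6*h) + 221)/2 = -(221 + T*h*(5 - 6*h))/2 = -221/2 - T*h*(5 - 6*h)/2)
p(L) = -120 + L² + 67*L
(31614 + m(204, -79))/(p(-74) + 24282) = (31614 + (-221/2 + (½)*(-79)*204*(-5 + 6*204)))/((-120 + (-74)² + 67*(-74)) + 24282) = (31614 + (-221/2 + (½)*(-79)*204*(-5 + 1224)))/((-120 + 5476 - 4958) + 24282) = (31614 + (-221/2 + (½)*(-79)*204*1219))/(398 + 24282) = (31614 + (-221/2 - 9822702))/24680 = (31614 - 19645625/2)*(1/24680) = -19582397/2*1/24680 = -19582397/49360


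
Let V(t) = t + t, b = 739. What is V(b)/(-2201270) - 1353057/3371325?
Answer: -99447553358/247373219425 ≈ -0.40201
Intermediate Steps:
V(t) = 2*t
V(b)/(-2201270) - 1353057/3371325 = (2*739)/(-2201270) - 1353057/3371325 = 1478*(-1/2201270) - 1353057*1/3371325 = -739/1100635 - 451019/1123775 = -99447553358/247373219425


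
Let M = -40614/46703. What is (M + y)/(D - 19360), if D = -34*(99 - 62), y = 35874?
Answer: -837691404/481461227 ≈ -1.7399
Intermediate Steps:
M = -40614/46703 (M = -40614*1/46703 = -40614/46703 ≈ -0.86962)
D = -1258 (D = -34*37 = -1258)
(M + y)/(D - 19360) = (-40614/46703 + 35874)/(-1258 - 19360) = (1675382808/46703)/(-20618) = (1675382808/46703)*(-1/20618) = -837691404/481461227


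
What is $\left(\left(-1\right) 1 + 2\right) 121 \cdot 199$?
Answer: $24079$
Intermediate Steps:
$\left(\left(-1\right) 1 + 2\right) 121 \cdot 199 = \left(-1 + 2\right) 121 \cdot 199 = 1 \cdot 121 \cdot 199 = 121 \cdot 199 = 24079$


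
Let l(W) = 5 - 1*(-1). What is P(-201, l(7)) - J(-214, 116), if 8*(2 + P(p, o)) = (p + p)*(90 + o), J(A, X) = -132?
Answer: -4694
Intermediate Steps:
l(W) = 6 (l(W) = 5 + 1 = 6)
P(p, o) = -2 + p*(90 + o)/4 (P(p, o) = -2 + ((p + p)*(90 + o))/8 = -2 + ((2*p)*(90 + o))/8 = -2 + (2*p*(90 + o))/8 = -2 + p*(90 + o)/4)
P(-201, l(7)) - J(-214, 116) = (-2 + (45/2)*(-201) + (¼)*6*(-201)) - 1*(-132) = (-2 - 9045/2 - 603/2) + 132 = -4826 + 132 = -4694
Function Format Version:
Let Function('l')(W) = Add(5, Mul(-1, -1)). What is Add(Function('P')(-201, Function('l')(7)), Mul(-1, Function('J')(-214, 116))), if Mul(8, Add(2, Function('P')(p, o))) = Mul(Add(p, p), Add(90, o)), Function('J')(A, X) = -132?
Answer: -4694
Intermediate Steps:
Function('l')(W) = 6 (Function('l')(W) = Add(5, 1) = 6)
Function('P')(p, o) = Add(-2, Mul(Rational(1, 4), p, Add(90, o))) (Function('P')(p, o) = Add(-2, Mul(Rational(1, 8), Mul(Add(p, p), Add(90, o)))) = Add(-2, Mul(Rational(1, 8), Mul(Mul(2, p), Add(90, o)))) = Add(-2, Mul(Rational(1, 8), Mul(2, p, Add(90, o)))) = Add(-2, Mul(Rational(1, 4), p, Add(90, o))))
Add(Function('P')(-201, Function('l')(7)), Mul(-1, Function('J')(-214, 116))) = Add(Add(-2, Mul(Rational(45, 2), -201), Mul(Rational(1, 4), 6, -201)), Mul(-1, -132)) = Add(Add(-2, Rational(-9045, 2), Rational(-603, 2)), 132) = Add(-4826, 132) = -4694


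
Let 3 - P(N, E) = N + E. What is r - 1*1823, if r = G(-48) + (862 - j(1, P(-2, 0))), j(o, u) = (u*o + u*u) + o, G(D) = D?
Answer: -1040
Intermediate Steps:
P(N, E) = 3 - E - N (P(N, E) = 3 - (N + E) = 3 - (E + N) = 3 + (-E - N) = 3 - E - N)
j(o, u) = o + u² + o*u (j(o, u) = (o*u + u²) + o = (u² + o*u) + o = o + u² + o*u)
r = 783 (r = -48 + (862 - (1 + (3 - 1*0 - 1*(-2))² + 1*(3 - 1*0 - 1*(-2)))) = -48 + (862 - (1 + (3 + 0 + 2)² + 1*(3 + 0 + 2))) = -48 + (862 - (1 + 5² + 1*5)) = -48 + (862 - (1 + 25 + 5)) = -48 + (862 - 1*31) = -48 + (862 - 31) = -48 + 831 = 783)
r - 1*1823 = 783 - 1*1823 = 783 - 1823 = -1040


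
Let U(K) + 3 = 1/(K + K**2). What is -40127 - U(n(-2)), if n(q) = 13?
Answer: -7302569/182 ≈ -40124.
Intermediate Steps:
U(K) = -3 + 1/(K + K**2)
-40127 - U(n(-2)) = -40127 - (1 - 3*13 - 3*13**2)/(13*(1 + 13)) = -40127 - (1 - 39 - 3*169)/(13*14) = -40127 - (1 - 39 - 507)/(13*14) = -40127 - (-545)/(13*14) = -40127 - 1*(-545/182) = -40127 + 545/182 = -7302569/182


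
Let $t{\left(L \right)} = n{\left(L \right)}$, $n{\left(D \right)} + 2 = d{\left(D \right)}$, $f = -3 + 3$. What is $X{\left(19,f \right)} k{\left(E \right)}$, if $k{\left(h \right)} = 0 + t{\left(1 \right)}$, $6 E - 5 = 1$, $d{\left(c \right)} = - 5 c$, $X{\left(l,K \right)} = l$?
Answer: $-133$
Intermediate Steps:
$f = 0$
$n{\left(D \right)} = -2 - 5 D$
$t{\left(L \right)} = -2 - 5 L$
$E = 1$ ($E = \frac{5}{6} + \frac{1}{6} \cdot 1 = \frac{5}{6} + \frac{1}{6} = 1$)
$k{\left(h \right)} = -7$ ($k{\left(h \right)} = 0 - 7 = -7$)
$X{\left(19,f \right)} k{\left(E \right)} = 19 \left(-7\right) = -133$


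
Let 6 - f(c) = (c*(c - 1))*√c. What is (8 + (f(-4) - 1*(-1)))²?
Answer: -1375 - 1200*I ≈ -1375.0 - 1200.0*I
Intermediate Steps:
f(c) = 6 - c^(3/2)*(-1 + c) (f(c) = 6 - c*(c - 1)*√c = 6 - c*(-1 + c)*√c = 6 - c^(3/2)*(-1 + c))
(8 + (f(-4) - 1*(-1)))² = (8 + ((6 + (-4)^(3/2) - (-4)^(5/2)) - 1*(-1)))² = (8 + ((6 - 8*I - 32*I) + 1))² = (8 + ((6 - 40*I) + 1))² = (8 + (7 - 40*I))² = (15 - 40*I)²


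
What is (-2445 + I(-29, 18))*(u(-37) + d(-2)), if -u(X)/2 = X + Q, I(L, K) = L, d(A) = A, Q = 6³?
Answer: 890640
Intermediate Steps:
Q = 216
u(X) = -432 - 2*X (u(X) = -2*(X + 216) = -2*(216 + X) = -432 - 2*X)
(-2445 + I(-29, 18))*(u(-37) + d(-2)) = (-2445 - 29)*((-432 - 2*(-37)) - 2) = -2474*((-432 + 74) - 2) = -2474*(-358 - 2) = -2474*(-360) = 890640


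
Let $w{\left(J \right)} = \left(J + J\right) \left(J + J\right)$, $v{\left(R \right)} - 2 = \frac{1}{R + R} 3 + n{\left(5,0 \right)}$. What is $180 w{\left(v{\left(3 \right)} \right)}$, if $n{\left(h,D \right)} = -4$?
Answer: $1620$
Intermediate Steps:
$v{\left(R \right)} = -2 + \frac{3}{2 R}$ ($v{\left(R \right)} = 2 - \left(4 - \frac{1}{R + R} 3\right) = 2 - \left(4 - \frac{1}{2 R} 3\right) = 2 + \left(\frac{1}{2 R} 3 - 4\right) = 2 - \left(4 - \frac{3}{2 R}\right) = -2 + \frac{3}{2 R}$)
$w{\left(J \right)} = 4 J^{2}$ ($w{\left(J \right)} = 2 J 2 J = 4 J^{2}$)
$180 w{\left(v{\left(3 \right)} \right)} = 180 \cdot 4 \left(-2 + \frac{3}{2 \cdot 3}\right)^{2} = 180 \cdot 4 \left(-2 + \frac{3}{2} \cdot \frac{1}{3}\right)^{2} = 180 \cdot 4 \left(-2 + \frac{1}{2}\right)^{2} = 180 \cdot 4 \left(- \frac{3}{2}\right)^{2} = 180 \cdot 4 \cdot \frac{9}{4} = 180 \cdot 9 = 1620$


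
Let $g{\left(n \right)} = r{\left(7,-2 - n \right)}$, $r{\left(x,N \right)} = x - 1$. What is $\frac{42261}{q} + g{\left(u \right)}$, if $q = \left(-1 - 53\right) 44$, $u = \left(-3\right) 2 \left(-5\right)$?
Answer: $- \frac{9335}{792} \approx -11.787$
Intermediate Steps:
$u = 30$ ($u = \left(-6\right) \left(-5\right) = 30$)
$r{\left(x,N \right)} = -1 + x$
$q = -2376$ ($q = \left(-54\right) 44 = -2376$)
$g{\left(n \right)} = 6$ ($g{\left(n \right)} = -1 + 7 = 6$)
$\frac{42261}{q} + g{\left(u \right)} = \frac{42261}{-2376} + 6 = 42261 \left(- \frac{1}{2376}\right) + 6 = - \frac{14087}{792} + 6 = - \frac{9335}{792}$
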